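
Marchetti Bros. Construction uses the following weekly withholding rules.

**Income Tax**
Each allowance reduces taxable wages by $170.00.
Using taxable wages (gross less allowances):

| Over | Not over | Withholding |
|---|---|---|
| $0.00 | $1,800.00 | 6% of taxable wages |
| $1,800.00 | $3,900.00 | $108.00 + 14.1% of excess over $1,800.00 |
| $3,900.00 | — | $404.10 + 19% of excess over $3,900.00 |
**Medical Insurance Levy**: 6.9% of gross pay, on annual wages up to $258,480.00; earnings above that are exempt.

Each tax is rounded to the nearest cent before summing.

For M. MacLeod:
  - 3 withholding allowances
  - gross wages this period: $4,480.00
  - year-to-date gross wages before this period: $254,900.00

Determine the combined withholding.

Income Tax: taxable = $4,480.00 − 3×$170.00 = $3,970.00
  $404.10 + 19% × ($3,970.00 − $3,900.00) = $404.10 + 19% × $70.00 = $417.40
Medical Insurance Levy: cap $258,480.00 − YTD $254,900.00 = $3,580.00 subject; 6.9% × $3,580.00 = $247.02
Total: $417.40 + $247.02 = $664.42

$664.42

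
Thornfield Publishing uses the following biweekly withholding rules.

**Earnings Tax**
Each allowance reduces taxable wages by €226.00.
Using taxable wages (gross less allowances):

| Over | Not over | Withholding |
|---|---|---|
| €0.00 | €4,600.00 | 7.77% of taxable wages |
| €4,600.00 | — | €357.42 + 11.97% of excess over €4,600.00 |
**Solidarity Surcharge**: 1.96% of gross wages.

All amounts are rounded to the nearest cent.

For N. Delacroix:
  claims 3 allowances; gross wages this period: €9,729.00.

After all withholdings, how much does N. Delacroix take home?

€8,648.11

Earnings Tax: taxable = €9,729.00 − 3×€226.00 = €9,051.00
  €357.42 + 11.97% × (€9,051.00 − €4,600.00) = €357.42 + 11.97% × €4,451.00 = €890.20
Solidarity Surcharge: 1.96% × €9,729.00 = €190.69
Total withheld: €890.20 + €190.69 = €1,080.89
Net pay: €9,729.00 − €1,080.89 = €8,648.11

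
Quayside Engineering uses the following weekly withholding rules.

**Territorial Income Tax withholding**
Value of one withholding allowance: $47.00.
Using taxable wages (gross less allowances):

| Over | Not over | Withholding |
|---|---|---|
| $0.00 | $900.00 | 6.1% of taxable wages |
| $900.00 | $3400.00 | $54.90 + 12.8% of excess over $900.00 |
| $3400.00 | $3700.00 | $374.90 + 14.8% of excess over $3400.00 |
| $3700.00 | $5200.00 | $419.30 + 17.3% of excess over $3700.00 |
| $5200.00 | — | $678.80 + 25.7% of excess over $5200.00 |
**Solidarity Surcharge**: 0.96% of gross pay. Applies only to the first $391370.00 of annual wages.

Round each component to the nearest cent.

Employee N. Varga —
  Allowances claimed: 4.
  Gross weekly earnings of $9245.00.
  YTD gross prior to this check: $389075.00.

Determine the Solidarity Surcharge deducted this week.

$22.03

Solidarity Surcharge: cap $391370.00 − YTD $389075.00 = $2295.00 subject; 0.96% × $2295.00 = $22.03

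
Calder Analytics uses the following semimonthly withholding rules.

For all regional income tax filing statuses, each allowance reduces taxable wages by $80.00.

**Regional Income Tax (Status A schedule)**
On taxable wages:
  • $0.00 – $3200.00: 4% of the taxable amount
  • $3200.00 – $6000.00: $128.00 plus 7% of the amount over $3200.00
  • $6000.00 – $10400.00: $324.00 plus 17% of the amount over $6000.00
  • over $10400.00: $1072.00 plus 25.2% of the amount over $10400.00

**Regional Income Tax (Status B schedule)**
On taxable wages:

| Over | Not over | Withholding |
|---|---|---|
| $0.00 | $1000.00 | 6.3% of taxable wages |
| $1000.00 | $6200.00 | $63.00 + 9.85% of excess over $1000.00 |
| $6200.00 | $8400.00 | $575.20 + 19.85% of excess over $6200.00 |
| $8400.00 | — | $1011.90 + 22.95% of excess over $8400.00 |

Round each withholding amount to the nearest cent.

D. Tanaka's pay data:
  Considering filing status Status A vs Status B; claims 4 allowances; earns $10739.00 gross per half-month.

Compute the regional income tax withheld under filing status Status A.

Regional Income Tax (Status A): taxable = $10739.00 − 4×$80.00 = $10419.00
  $1072.00 + 25.2% × ($10419.00 − $10400.00) = $1072.00 + 25.2% × $19.00 = $1076.79

$1076.79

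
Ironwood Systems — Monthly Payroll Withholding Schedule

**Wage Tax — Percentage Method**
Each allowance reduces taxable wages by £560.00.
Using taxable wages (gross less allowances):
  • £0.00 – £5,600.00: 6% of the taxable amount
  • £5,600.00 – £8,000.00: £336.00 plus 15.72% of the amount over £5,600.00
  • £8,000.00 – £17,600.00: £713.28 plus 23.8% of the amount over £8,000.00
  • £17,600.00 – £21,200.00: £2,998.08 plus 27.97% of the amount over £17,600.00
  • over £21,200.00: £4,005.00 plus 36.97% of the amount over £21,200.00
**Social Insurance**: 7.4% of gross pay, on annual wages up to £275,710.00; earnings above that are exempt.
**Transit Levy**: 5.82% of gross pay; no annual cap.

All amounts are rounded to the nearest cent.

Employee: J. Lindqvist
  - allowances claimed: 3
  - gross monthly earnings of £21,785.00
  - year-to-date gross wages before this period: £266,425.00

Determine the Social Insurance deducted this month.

£687.09

Social Insurance: cap £275,710.00 − YTD £266,425.00 = £9,285.00 subject; 7.4% × £9,285.00 = £687.09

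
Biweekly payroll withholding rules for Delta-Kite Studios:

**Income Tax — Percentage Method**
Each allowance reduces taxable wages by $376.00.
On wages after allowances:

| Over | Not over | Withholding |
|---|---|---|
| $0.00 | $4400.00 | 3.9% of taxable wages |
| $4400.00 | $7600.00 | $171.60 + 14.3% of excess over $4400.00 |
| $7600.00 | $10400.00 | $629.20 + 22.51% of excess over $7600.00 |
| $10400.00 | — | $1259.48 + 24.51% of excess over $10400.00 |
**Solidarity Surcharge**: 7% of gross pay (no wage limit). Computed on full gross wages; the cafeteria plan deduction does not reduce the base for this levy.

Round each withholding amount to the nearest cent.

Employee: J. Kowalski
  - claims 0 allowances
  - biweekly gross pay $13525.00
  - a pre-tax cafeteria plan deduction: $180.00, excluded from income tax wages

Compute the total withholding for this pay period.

Income Tax: taxable = $13525.00 − $180.00 = $13345.00
  $1259.48 + 24.51% × ($13345.00 − $10400.00) = $1259.48 + 24.51% × $2945.00 = $1981.30
Solidarity Surcharge: 7% × $13525.00 = $946.75
Total: $1981.30 + $946.75 = $2928.05

$2928.05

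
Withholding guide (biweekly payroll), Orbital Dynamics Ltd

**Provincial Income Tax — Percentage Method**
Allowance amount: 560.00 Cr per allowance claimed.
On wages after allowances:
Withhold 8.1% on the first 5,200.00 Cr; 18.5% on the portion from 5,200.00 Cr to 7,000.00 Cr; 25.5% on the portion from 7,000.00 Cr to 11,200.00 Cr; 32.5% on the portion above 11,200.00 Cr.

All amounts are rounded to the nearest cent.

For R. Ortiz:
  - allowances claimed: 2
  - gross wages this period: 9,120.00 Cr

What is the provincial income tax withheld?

1,009.20 Cr

Provincial Income Tax: taxable = 9,120.00 Cr − 2×560.00 Cr = 8,000.00 Cr
  754.20 Cr + 25.5% × (8,000.00 Cr − 7,000.00 Cr) = 754.20 Cr + 25.5% × 1,000.00 Cr = 1,009.20 Cr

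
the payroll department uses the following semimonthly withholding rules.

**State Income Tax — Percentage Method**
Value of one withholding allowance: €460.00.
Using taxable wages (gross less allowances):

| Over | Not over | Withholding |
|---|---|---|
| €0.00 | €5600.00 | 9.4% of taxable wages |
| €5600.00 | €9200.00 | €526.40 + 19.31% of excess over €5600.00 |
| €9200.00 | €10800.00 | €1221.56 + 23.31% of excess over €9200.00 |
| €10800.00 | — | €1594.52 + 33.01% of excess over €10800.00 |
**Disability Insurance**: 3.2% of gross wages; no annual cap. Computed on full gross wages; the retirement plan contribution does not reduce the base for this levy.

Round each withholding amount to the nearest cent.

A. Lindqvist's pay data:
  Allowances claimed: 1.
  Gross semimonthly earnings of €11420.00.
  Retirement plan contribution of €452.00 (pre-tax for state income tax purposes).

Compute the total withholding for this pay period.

State Income Tax: taxable = €11420.00 − €452.00 − 1×€460.00 = €10508.00
  €1221.56 + 23.31% × (€10508.00 − €9200.00) = €1221.56 + 23.31% × €1308.00 = €1526.45
Disability Insurance: 3.2% × €11420.00 = €365.44
Total: €1526.45 + €365.44 = €1891.89

€1891.89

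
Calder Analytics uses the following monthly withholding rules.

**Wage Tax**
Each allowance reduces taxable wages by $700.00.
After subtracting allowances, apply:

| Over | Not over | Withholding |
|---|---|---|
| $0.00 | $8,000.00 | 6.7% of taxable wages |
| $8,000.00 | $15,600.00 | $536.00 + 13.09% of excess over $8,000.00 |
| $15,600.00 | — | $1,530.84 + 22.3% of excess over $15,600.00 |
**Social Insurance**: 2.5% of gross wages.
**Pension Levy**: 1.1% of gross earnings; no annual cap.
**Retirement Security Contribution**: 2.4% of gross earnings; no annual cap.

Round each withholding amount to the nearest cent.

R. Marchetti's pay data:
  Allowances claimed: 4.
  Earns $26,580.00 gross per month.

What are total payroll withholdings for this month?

Wage Tax: taxable = $26,580.00 − 4×$700.00 = $23,780.00
  $1,530.84 + 22.3% × ($23,780.00 − $15,600.00) = $1,530.84 + 22.3% × $8,180.00 = $3,354.98
Social Insurance: 2.5% × $26,580.00 = $664.50
Pension Levy: 1.1% × $26,580.00 = $292.38
Retirement Security Contribution: 2.4% × $26,580.00 = $637.92
Total: $3,354.98 + $664.50 + $292.38 + $637.92 = $4,949.78

$4,949.78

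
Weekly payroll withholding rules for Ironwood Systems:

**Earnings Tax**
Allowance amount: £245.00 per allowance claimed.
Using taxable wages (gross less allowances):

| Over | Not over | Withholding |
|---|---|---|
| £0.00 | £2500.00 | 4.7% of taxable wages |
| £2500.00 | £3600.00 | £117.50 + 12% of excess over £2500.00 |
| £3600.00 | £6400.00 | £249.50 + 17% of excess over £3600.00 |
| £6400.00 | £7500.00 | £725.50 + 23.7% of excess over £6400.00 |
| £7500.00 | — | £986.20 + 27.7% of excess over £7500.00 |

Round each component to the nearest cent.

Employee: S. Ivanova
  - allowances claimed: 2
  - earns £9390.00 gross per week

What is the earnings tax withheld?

£1374.00

Earnings Tax: taxable = £9390.00 − 2×£245.00 = £8900.00
  £986.20 + 27.7% × (£8900.00 − £7500.00) = £986.20 + 27.7% × £1400.00 = £1374.00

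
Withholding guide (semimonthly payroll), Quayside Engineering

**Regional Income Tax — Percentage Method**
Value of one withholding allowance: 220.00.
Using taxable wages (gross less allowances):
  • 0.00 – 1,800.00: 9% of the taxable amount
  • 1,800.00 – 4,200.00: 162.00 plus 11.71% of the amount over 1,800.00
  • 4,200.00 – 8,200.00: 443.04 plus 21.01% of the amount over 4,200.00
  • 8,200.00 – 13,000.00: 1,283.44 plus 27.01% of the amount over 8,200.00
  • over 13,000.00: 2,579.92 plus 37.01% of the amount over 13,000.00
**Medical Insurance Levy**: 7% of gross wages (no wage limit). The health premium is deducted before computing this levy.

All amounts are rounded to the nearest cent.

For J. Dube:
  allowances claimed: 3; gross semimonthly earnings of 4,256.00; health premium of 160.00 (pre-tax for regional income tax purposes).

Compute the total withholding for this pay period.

640.30

Regional Income Tax: taxable = 4,256.00 − 160.00 − 3×220.00 = 3,436.00
  162.00 + 11.71% × (3,436.00 − 1,800.00) = 162.00 + 11.71% × 1,636.00 = 353.58
Medical Insurance Levy: 7% × 4,096.00 = 286.72
Total: 353.58 + 286.72 = 640.30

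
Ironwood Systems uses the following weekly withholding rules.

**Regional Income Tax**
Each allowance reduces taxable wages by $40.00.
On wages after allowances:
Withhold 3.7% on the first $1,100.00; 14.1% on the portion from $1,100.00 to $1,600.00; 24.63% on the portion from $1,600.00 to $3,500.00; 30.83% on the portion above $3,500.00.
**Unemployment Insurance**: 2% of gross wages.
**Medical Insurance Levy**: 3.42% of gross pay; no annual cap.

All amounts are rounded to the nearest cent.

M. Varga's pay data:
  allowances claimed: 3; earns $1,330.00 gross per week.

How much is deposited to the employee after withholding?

$1,201.70

Regional Income Tax: taxable = $1,330.00 − 3×$40.00 = $1,210.00
  $40.70 + 14.1% × ($1,210.00 − $1,100.00) = $40.70 + 14.1% × $110.00 = $56.21
Unemployment Insurance: 2% × $1,330.00 = $26.60
Medical Insurance Levy: 3.42% × $1,330.00 = $45.49
Total withheld: $56.21 + $26.60 + $45.49 = $128.30
Net pay: $1,330.00 − $128.30 = $1,201.70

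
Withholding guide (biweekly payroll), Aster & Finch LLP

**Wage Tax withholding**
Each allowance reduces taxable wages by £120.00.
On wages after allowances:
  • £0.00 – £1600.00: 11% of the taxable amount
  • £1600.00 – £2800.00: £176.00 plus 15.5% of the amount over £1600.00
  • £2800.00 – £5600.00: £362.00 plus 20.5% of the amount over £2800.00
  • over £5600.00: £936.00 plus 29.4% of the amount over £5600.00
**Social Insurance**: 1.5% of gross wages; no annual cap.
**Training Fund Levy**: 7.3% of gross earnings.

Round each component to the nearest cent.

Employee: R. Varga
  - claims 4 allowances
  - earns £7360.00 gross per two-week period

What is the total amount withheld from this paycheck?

£1960.00

Wage Tax: taxable = £7360.00 − 4×£120.00 = £6880.00
  £936.00 + 29.4% × (£6880.00 − £5600.00) = £936.00 + 29.4% × £1280.00 = £1312.32
Social Insurance: 1.5% × £7360.00 = £110.40
Training Fund Levy: 7.3% × £7360.00 = £537.28
Total: £1312.32 + £110.40 + £537.28 = £1960.00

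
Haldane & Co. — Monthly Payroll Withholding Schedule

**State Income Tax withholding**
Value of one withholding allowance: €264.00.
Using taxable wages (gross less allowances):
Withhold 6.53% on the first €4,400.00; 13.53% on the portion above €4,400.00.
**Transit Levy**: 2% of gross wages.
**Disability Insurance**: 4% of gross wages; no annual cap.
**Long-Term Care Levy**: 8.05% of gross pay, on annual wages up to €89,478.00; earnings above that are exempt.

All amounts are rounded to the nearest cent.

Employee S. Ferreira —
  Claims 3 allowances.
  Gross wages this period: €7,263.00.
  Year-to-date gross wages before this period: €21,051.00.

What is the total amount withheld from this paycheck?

€1,587.98

State Income Tax: taxable = €7,263.00 − 3×€264.00 = €6,471.00
  €287.32 + 13.53% × (€6,471.00 − €4,400.00) = €287.32 + 13.53% × €2,071.00 = €567.53
Transit Levy: 2% × €7,263.00 = €145.26
Disability Insurance: 4% × €7,263.00 = €290.52
Long-Term Care Levy: 8.05% × €7,263.00 = €584.67
Total: €567.53 + €145.26 + €290.52 + €584.67 = €1,587.98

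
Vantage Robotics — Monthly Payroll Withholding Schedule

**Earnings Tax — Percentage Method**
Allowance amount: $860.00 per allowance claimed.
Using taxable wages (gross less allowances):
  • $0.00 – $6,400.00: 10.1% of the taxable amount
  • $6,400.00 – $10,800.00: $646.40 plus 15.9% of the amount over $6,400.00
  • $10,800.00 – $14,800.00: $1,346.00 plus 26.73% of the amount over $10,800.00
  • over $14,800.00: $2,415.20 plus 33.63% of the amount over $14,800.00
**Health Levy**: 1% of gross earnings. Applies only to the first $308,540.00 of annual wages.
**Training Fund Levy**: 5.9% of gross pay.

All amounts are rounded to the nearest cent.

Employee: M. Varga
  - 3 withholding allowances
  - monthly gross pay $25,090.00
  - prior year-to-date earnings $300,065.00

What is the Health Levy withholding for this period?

$84.75

Health Levy: cap $308,540.00 − YTD $300,065.00 = $8,475.00 subject; 1% × $8,475.00 = $84.75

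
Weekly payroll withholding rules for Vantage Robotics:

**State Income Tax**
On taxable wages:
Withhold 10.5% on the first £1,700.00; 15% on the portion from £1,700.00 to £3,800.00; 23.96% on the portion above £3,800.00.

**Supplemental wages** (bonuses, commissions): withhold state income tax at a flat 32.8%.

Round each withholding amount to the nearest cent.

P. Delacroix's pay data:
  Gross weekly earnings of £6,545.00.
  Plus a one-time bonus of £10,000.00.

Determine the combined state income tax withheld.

£4,431.20

State Income Tax: taxable = £6,545.00
  £493.50 + 23.96% × (£6,545.00 − £3,800.00) = £493.50 + 23.96% × £2,745.00 = £1,151.20
Supplemental (32.8% flat on bonus): 32.8% × £10,000.00 = £3,280.00
Total state income tax: £1,151.20 + £3,280.00 = £4,431.20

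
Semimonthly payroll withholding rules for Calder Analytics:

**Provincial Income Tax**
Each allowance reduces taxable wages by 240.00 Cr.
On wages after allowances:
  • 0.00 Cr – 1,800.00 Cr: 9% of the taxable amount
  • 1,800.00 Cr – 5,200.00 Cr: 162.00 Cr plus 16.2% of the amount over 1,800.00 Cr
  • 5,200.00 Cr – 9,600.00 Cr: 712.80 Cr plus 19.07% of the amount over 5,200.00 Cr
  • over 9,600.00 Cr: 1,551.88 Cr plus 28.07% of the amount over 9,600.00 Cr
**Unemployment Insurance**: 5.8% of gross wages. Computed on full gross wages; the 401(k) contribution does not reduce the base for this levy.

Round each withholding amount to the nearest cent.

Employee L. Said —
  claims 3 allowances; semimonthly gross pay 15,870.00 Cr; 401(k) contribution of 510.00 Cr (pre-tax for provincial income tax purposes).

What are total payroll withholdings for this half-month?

3,887.07 Cr

Provincial Income Tax: taxable = 15,870.00 Cr − 510.00 Cr − 3×240.00 Cr = 14,640.00 Cr
  1,551.88 Cr + 28.07% × (14,640.00 Cr − 9,600.00 Cr) = 1,551.88 Cr + 28.07% × 5,040.00 Cr = 2,966.61 Cr
Unemployment Insurance: 5.8% × 15,870.00 Cr = 920.46 Cr
Total: 2,966.61 Cr + 920.46 Cr = 3,887.07 Cr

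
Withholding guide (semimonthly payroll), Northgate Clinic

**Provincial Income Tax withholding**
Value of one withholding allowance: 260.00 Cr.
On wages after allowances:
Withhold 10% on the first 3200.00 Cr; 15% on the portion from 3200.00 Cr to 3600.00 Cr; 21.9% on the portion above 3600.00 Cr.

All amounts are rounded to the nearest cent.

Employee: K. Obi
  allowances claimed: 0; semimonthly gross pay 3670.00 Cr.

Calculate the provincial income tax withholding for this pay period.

Provincial Income Tax: taxable = 3670.00 Cr
  380.00 Cr + 21.9% × (3670.00 Cr − 3600.00 Cr) = 380.00 Cr + 21.9% × 70.00 Cr = 395.33 Cr

395.33 Cr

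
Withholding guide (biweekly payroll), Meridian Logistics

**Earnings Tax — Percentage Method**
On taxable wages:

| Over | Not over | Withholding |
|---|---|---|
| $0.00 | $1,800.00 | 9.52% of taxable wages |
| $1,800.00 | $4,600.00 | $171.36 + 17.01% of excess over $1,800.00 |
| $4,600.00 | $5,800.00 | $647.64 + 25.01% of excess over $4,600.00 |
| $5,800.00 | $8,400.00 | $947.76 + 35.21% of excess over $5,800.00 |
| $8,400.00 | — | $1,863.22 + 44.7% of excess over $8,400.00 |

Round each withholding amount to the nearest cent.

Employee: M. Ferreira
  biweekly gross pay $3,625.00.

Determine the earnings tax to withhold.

Earnings Tax: taxable = $3,625.00
  $171.36 + 17.01% × ($3,625.00 − $1,800.00) = $171.36 + 17.01% × $1,825.00 = $481.79

$481.79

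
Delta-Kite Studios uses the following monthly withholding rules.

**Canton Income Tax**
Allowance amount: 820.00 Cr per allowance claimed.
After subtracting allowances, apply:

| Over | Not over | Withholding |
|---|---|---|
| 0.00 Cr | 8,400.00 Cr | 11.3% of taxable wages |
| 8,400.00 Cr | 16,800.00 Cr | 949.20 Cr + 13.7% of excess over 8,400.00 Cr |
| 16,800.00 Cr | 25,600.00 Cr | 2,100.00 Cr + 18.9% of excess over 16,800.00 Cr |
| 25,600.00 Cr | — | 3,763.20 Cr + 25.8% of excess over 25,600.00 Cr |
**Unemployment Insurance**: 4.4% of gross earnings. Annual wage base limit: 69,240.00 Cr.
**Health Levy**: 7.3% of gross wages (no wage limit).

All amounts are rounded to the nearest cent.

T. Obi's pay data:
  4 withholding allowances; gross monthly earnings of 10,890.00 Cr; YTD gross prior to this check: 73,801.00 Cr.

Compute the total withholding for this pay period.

1,654.90 Cr

Canton Income Tax: taxable = 10,890.00 Cr − 4×820.00 Cr = 7,610.00 Cr
  11.3% × 7,610.00 Cr = 859.93 Cr
Unemployment Insurance: YTD 73,801.00 Cr ≥ cap 69,240.00 Cr → 0.00 Cr
Health Levy: 7.3% × 10,890.00 Cr = 794.97 Cr
Total: 859.93 Cr + 0.00 Cr + 794.97 Cr = 1,654.90 Cr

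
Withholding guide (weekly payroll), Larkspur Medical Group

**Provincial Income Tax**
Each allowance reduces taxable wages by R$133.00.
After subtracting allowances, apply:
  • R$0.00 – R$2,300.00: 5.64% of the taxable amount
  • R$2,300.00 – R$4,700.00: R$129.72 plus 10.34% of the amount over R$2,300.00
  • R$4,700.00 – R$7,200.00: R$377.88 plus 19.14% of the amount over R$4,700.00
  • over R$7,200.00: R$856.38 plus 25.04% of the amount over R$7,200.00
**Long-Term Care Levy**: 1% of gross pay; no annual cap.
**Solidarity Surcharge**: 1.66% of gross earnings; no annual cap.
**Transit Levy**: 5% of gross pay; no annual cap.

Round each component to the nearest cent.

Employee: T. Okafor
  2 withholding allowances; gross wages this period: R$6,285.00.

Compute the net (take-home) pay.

Provincial Income Tax: taxable = R$6,285.00 − 2×R$133.00 = R$6,019.00
  R$377.88 + 19.14% × (R$6,019.00 − R$4,700.00) = R$377.88 + 19.14% × R$1,319.00 = R$630.34
Long-Term Care Levy: 1% × R$6,285.00 = R$62.85
Solidarity Surcharge: 1.66% × R$6,285.00 = R$104.33
Transit Levy: 5% × R$6,285.00 = R$314.25
Total withheld: R$630.34 + R$62.85 + R$104.33 + R$314.25 = R$1,111.77
Net pay: R$6,285.00 − R$1,111.77 = R$5,173.23

R$5,173.23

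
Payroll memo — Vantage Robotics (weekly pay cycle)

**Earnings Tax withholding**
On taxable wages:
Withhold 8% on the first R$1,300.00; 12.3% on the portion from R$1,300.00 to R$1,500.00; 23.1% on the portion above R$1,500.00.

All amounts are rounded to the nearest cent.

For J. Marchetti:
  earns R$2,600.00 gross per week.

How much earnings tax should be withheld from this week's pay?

Earnings Tax: taxable = R$2,600.00
  R$128.60 + 23.1% × (R$2,600.00 − R$1,500.00) = R$128.60 + 23.1% × R$1,100.00 = R$382.70

R$382.70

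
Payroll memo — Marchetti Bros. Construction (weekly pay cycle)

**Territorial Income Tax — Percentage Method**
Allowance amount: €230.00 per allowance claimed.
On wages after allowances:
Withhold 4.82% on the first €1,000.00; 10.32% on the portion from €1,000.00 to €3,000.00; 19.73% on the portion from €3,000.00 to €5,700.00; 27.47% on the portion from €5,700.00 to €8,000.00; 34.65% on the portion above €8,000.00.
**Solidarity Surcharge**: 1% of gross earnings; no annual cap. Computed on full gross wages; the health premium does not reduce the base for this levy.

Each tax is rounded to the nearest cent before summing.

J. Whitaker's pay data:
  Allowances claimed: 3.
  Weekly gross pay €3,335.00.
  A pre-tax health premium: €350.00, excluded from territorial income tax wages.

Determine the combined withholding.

€215.19

Territorial Income Tax: taxable = €3,335.00 − €350.00 − 3×€230.00 = €2,295.00
  €48.20 + 10.32% × (€2,295.00 − €1,000.00) = €48.20 + 10.32% × €1,295.00 = €181.84
Solidarity Surcharge: 1% × €3,335.00 = €33.35
Total: €181.84 + €33.35 = €215.19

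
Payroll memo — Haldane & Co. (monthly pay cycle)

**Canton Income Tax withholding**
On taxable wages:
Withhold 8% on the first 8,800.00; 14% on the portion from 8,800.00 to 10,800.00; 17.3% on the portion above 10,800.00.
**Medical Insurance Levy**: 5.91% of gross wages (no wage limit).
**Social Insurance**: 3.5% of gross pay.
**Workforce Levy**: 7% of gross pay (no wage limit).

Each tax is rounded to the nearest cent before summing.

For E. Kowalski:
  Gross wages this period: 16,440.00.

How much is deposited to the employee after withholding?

11,782.48

Canton Income Tax: taxable = 16,440.00
  984.00 + 17.3% × (16,440.00 − 10,800.00) = 984.00 + 17.3% × 5,640.00 = 1,959.72
Medical Insurance Levy: 5.91% × 16,440.00 = 971.60
Social Insurance: 3.5% × 16,440.00 = 575.40
Workforce Levy: 7% × 16,440.00 = 1,150.80
Total withheld: 1,959.72 + 971.60 + 575.40 + 1,150.80 = 4,657.52
Net pay: 16,440.00 − 4,657.52 = 11,782.48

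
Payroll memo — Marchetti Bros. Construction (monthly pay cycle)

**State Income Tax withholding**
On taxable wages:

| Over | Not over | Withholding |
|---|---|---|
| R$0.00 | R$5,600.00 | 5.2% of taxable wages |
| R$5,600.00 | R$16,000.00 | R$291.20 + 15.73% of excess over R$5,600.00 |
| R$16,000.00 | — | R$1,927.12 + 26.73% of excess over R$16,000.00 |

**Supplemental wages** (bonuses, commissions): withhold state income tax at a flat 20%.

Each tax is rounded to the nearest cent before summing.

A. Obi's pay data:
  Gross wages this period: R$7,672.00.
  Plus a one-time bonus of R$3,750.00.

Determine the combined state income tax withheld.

State Income Tax: taxable = R$7,672.00
  R$291.20 + 15.73% × (R$7,672.00 − R$5,600.00) = R$291.20 + 15.73% × R$2,072.00 = R$617.13
Supplemental (20% flat on bonus): 20% × R$3,750.00 = R$750.00
Total state income tax: R$617.13 + R$750.00 = R$1,367.13

R$1,367.13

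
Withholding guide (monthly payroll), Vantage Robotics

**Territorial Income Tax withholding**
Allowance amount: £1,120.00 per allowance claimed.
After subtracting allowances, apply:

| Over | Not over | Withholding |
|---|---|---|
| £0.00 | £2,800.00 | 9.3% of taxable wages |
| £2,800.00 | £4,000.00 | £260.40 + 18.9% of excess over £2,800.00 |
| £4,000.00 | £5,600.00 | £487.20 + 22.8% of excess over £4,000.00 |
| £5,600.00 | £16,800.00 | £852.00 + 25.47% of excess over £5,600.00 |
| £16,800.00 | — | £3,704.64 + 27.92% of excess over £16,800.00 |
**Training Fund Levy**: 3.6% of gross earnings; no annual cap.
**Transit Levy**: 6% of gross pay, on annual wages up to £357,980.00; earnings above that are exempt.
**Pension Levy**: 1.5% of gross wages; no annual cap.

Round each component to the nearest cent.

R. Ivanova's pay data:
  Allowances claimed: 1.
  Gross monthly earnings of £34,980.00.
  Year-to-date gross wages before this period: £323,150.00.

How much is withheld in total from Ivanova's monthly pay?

£12,341.57

Territorial Income Tax: taxable = £34,980.00 − 1×£1,120.00 = £33,860.00
  £3,704.64 + 27.92% × (£33,860.00 − £16,800.00) = £3,704.64 + 27.92% × £17,060.00 = £8,467.79
Training Fund Levy: 3.6% × £34,980.00 = £1,259.28
Transit Levy: cap £357,980.00 − YTD £323,150.00 = £34,830.00 subject; 6% × £34,830.00 = £2,089.80
Pension Levy: 1.5% × £34,980.00 = £524.70
Total: £8,467.79 + £1,259.28 + £2,089.80 + £524.70 = £12,341.57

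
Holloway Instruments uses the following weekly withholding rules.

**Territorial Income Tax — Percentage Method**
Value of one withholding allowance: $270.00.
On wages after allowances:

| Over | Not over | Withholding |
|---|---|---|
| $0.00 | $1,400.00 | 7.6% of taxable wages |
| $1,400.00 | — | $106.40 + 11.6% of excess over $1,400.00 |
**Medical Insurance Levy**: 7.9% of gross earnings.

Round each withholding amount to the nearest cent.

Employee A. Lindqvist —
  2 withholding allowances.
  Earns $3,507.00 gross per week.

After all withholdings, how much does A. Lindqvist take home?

$2,941.78

Territorial Income Tax: taxable = $3,507.00 − 2×$270.00 = $2,967.00
  $106.40 + 11.6% × ($2,967.00 − $1,400.00) = $106.40 + 11.6% × $1,567.00 = $288.17
Medical Insurance Levy: 7.9% × $3,507.00 = $277.05
Total withheld: $288.17 + $277.05 = $565.22
Net pay: $3,507.00 − $565.22 = $2,941.78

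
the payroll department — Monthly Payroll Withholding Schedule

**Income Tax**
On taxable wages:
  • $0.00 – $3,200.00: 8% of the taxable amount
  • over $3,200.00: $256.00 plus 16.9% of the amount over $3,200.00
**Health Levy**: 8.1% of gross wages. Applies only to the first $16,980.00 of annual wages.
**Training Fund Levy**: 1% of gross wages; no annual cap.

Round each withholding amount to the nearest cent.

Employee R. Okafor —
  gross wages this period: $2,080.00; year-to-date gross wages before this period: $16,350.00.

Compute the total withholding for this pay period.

Income Tax: taxable = $2,080.00
  8% × $2,080.00 = $166.40
Health Levy: cap $16,980.00 − YTD $16,350.00 = $630.00 subject; 8.1% × $630.00 = $51.03
Training Fund Levy: 1% × $2,080.00 = $20.80
Total: $166.40 + $51.03 + $20.80 = $238.23

$238.23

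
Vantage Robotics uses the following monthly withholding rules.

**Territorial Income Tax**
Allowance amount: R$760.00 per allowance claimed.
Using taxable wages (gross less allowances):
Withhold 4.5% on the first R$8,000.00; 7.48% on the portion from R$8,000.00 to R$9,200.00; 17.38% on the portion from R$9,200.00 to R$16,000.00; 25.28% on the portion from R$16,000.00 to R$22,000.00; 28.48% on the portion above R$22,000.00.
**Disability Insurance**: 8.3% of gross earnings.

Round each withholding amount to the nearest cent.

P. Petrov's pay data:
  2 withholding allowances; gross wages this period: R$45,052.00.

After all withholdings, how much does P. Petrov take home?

R$32,031.97

Territorial Income Tax: taxable = R$45,052.00 − 2×R$760.00 = R$43,532.00
  R$3,148.40 + 28.48% × (R$43,532.00 − R$22,000.00) = R$3,148.40 + 28.48% × R$21,532.00 = R$9,280.71
Disability Insurance: 8.3% × R$45,052.00 = R$3,739.32
Total withheld: R$9,280.71 + R$3,739.32 = R$13,020.03
Net pay: R$45,052.00 − R$13,020.03 = R$32,031.97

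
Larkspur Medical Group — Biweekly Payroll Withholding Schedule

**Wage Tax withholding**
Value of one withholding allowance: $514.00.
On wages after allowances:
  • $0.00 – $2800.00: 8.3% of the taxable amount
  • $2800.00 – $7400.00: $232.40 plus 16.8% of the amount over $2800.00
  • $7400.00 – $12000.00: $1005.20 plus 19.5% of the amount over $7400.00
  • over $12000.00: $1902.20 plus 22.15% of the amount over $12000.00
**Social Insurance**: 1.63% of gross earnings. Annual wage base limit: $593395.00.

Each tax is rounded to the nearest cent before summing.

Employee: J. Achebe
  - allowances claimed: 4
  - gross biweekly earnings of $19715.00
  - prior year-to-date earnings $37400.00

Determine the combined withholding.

$3477.02

Wage Tax: taxable = $19715.00 − 4×$514.00 = $17659.00
  $1902.20 + 22.15% × ($17659.00 − $12000.00) = $1902.20 + 22.15% × $5659.00 = $3155.67
Social Insurance: 1.63% × $19715.00 = $321.35
Total: $3155.67 + $321.35 = $3477.02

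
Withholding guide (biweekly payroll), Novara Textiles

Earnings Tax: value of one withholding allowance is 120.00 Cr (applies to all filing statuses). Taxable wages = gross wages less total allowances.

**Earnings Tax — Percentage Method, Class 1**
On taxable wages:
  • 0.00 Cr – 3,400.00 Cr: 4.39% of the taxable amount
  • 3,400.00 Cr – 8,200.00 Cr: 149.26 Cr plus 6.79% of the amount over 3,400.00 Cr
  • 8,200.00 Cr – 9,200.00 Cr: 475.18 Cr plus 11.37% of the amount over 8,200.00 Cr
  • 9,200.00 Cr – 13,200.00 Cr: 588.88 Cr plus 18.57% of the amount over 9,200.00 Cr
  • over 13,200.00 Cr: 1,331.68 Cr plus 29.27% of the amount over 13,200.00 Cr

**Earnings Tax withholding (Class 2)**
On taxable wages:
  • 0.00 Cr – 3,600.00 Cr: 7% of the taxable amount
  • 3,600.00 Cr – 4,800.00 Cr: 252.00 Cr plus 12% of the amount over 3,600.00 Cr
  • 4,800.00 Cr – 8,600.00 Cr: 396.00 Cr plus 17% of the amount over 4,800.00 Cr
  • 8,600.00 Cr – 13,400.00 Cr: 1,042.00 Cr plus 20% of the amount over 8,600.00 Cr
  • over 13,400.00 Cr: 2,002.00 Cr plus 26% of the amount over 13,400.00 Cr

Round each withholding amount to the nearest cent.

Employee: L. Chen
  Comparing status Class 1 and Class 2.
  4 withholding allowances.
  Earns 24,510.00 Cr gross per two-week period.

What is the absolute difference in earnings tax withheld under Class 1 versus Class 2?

Earnings Tax (Class 1): taxable = 24,510.00 Cr − 4×120.00 Cr = 24,030.00 Cr
  1,331.68 Cr + 29.27% × (24,030.00 Cr − 13,200.00 Cr) = 1,331.68 Cr + 29.27% × 10,830.00 Cr = 4,501.62 Cr
Earnings Tax (Class 2): taxable = 24,510.00 Cr − 4×120.00 Cr = 24,030.00 Cr
  2,002.00 Cr + 26% × (24,030.00 Cr − 13,400.00 Cr) = 2,002.00 Cr + 26% × 10,630.00 Cr = 4,765.80 Cr
Difference: |4,501.62 Cr − 4,765.80 Cr| = 264.18 Cr (higher under Class 2)

264.18 Cr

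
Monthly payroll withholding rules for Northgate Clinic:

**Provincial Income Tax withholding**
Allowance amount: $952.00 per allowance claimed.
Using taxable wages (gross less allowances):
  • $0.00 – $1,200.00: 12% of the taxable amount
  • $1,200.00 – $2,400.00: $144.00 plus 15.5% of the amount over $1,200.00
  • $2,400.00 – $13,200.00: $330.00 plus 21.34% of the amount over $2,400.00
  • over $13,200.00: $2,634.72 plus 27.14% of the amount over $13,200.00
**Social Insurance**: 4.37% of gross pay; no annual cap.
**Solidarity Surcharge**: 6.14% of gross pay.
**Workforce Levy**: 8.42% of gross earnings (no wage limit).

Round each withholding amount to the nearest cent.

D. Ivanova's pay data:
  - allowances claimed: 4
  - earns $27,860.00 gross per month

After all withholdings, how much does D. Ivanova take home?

Provincial Income Tax: taxable = $27,860.00 − 4×$952.00 = $24,052.00
  $2,634.72 + 27.14% × ($24,052.00 − $13,200.00) = $2,634.72 + 27.14% × $10,852.00 = $5,579.95
Social Insurance: 4.37% × $27,860.00 = $1,217.48
Solidarity Surcharge: 6.14% × $27,860.00 = $1,710.60
Workforce Levy: 8.42% × $27,860.00 = $2,345.81
Total withheld: $5,579.95 + $1,217.48 + $1,710.60 + $2,345.81 = $10,853.84
Net pay: $27,860.00 − $10,853.84 = $17,006.16

$17,006.16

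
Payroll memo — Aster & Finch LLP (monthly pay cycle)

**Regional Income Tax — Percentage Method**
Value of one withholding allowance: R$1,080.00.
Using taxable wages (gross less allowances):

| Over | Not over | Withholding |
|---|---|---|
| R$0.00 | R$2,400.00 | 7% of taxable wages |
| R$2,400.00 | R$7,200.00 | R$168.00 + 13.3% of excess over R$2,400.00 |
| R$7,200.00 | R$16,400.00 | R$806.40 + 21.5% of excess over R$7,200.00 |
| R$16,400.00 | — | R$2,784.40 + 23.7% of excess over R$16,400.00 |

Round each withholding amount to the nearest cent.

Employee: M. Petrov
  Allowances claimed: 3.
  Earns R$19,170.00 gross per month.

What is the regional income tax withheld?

R$2,683.35

Regional Income Tax: taxable = R$19,170.00 − 3×R$1,080.00 = R$15,930.00
  R$806.40 + 21.5% × (R$15,930.00 − R$7,200.00) = R$806.40 + 21.5% × R$8,730.00 = R$2,683.35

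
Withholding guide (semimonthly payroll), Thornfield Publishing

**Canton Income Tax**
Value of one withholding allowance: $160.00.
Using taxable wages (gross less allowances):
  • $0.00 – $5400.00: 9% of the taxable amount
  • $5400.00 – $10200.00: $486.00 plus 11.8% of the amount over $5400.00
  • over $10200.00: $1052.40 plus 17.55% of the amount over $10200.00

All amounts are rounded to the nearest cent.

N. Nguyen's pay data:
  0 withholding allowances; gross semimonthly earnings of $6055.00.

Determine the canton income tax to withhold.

$563.29

Canton Income Tax: taxable = $6055.00
  $486.00 + 11.8% × ($6055.00 − $5400.00) = $486.00 + 11.8% × $655.00 = $563.29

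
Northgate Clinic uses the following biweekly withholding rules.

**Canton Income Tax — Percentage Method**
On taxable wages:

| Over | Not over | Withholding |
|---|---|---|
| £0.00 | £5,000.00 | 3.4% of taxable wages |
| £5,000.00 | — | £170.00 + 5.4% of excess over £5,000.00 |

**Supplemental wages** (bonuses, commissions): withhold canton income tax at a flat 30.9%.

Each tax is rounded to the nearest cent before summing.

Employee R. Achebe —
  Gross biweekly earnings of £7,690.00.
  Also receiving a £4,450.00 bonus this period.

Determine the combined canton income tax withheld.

£1,690.31

Canton Income Tax: taxable = £7,690.00
  £170.00 + 5.4% × (£7,690.00 − £5,000.00) = £170.00 + 5.4% × £2,690.00 = £315.26
Supplemental (30.9% flat on bonus): 30.9% × £4,450.00 = £1,375.05
Total canton income tax: £315.26 + £1,375.05 = £1,690.31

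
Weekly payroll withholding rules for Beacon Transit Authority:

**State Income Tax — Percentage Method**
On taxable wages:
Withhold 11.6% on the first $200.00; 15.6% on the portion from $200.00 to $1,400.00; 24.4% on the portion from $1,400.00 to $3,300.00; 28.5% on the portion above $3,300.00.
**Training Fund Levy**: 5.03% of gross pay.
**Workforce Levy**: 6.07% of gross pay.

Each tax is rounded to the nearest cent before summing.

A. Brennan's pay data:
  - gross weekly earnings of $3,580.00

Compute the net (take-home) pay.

$2,428.82

State Income Tax: taxable = $3,580.00
  $674.00 + 28.5% × ($3,580.00 − $3,300.00) = $674.00 + 28.5% × $280.00 = $753.80
Training Fund Levy: 5.03% × $3,580.00 = $180.07
Workforce Levy: 6.07% × $3,580.00 = $217.31
Total withheld: $753.80 + $180.07 + $217.31 = $1,151.18
Net pay: $3,580.00 − $1,151.18 = $2,428.82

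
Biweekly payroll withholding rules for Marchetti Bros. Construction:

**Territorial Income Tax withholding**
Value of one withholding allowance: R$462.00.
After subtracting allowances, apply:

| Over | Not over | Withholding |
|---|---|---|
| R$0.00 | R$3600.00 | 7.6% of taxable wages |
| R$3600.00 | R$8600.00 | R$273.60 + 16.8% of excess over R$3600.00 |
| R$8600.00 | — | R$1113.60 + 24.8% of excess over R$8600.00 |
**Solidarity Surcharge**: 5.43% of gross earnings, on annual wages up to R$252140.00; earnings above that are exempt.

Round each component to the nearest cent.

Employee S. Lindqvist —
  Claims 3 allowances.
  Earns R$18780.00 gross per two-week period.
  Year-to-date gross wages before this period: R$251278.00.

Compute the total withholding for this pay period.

R$3341.32

Territorial Income Tax: taxable = R$18780.00 − 3×R$462.00 = R$17394.00
  R$1113.60 + 24.8% × (R$17394.00 − R$8600.00) = R$1113.60 + 24.8% × R$8794.00 = R$3294.51
Solidarity Surcharge: cap R$252140.00 − YTD R$251278.00 = R$862.00 subject; 5.43% × R$862.00 = R$46.81
Total: R$3294.51 + R$46.81 = R$3341.32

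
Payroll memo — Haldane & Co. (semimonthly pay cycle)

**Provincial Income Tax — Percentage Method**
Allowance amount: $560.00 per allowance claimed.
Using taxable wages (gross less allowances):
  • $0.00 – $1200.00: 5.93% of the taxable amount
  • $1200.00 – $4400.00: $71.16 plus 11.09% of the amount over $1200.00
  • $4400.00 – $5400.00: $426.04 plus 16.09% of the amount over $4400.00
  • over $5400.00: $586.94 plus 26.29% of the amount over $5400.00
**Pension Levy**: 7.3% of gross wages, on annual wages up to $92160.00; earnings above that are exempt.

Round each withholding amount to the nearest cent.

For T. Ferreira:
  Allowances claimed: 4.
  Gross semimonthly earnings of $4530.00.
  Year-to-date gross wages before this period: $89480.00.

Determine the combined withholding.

$387.68

Provincial Income Tax: taxable = $4530.00 − 4×$560.00 = $2290.00
  $71.16 + 11.09% × ($2290.00 − $1200.00) = $71.16 + 11.09% × $1090.00 = $192.04
Pension Levy: cap $92160.00 − YTD $89480.00 = $2680.00 subject; 7.3% × $2680.00 = $195.64
Total: $192.04 + $195.64 = $387.68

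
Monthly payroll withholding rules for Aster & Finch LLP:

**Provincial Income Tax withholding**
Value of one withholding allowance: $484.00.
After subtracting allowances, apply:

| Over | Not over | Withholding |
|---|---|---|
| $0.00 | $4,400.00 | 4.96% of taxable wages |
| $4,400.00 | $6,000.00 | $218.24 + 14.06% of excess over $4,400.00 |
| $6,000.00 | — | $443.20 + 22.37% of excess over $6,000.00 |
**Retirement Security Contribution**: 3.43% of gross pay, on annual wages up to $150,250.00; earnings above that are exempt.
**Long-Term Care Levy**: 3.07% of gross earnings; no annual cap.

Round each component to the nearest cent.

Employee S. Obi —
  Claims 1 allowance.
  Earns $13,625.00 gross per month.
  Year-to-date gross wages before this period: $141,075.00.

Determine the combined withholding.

Provincial Income Tax: taxable = $13,625.00 − 1×$484.00 = $13,141.00
  $443.20 + 22.37% × ($13,141.00 − $6,000.00) = $443.20 + 22.37% × $7,141.00 = $2,040.64
Retirement Security Contribution: cap $150,250.00 − YTD $141,075.00 = $9,175.00 subject; 3.43% × $9,175.00 = $314.70
Long-Term Care Levy: 3.07% × $13,625.00 = $418.29
Total: $2,040.64 + $314.70 + $418.29 = $2,773.63

$2,773.63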